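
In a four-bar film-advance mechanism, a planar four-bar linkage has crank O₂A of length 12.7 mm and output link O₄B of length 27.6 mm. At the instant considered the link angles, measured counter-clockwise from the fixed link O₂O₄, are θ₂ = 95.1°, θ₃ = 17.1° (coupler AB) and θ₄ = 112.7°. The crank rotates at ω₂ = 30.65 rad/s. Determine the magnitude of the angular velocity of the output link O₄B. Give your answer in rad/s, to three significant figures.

13.9

ω₂ = 30.65 rad/s
Differentiating the loop-closure r₂e^{iθ₂}+r₃e^{iθ₃}=r₁+r₄e^{iθ₄} gives r₂ω₂e^{iθ₂}+r₃ω₃e^{iθ₃}=r₄ω₄e^{iθ₄}.
Eliminating the other unknown: ω₄ = r₂ω₂ sin(θ₂−θ₃) / [r₄ sin(θ₄−θ₃)].
Numerator sine = +0.97815; denominator sine = +0.99523.
Result = 0.0127·30.65·(+0.97815) / (0.0276·(+0.99523)) = +13.861 rad/s; magnitude 13.861 rad/s.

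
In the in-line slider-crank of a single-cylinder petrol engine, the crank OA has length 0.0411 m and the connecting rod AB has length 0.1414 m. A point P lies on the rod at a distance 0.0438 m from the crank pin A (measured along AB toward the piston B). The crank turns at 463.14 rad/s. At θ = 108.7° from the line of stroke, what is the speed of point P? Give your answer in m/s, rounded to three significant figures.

18.0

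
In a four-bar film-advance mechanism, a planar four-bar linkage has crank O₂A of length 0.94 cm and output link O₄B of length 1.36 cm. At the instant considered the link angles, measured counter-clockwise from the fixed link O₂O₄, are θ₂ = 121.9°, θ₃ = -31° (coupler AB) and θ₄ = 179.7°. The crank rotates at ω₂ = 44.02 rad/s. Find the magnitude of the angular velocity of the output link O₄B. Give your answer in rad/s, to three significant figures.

ω₂ = 44.02 rad/s
Differentiating the loop-closure r₂e^{iθ₂}+r₃e^{iθ₃}=r₁+r₄e^{iθ₄} gives r₂ω₂e^{iθ₂}+r₃ω₃e^{iθ₃}=r₄ω₄e^{iθ₄}.
Eliminating the other unknown: ω₄ = r₂ω₂ sin(θ₂−θ₃) / [r₄ sin(θ₄−θ₃)].
Numerator sine = +0.45554; denominator sine = -0.51054.
Result = 0.0094·44.02·(+0.45554) / (0.0136·(-0.51054)) = -27.148 rad/s; magnitude 27.148 rad/s.

27.1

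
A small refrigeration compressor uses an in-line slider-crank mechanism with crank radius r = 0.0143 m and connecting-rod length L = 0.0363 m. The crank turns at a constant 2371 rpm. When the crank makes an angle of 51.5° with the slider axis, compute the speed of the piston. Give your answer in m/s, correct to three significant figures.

ω = 2π·2371/60 = 248.3 rad/s
For an in-line slider-crank, x = r cosθ + √(L² − r² sin²θ), so v = −rω sinθ·[1 + r cosθ/√(L² − r² sin²θ)].
With r = 0.0143 m, L = 0.0363 m, θ = 51.5°: √(L² − r² sin²θ) = 0.034532 m.
v = −0.0143·248.3·0.78261·[1 + 0.0143·0.62251/0.034532] = -3.495 m/s.
|v| = 3.495 m/s.

3.50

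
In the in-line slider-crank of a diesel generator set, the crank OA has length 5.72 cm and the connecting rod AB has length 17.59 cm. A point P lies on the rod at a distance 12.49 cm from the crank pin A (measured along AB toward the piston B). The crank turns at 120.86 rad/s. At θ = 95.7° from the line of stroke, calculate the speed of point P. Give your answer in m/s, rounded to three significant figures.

ω = 120.9 rad/s.  Crank-pin speed |V_A| = rω = 6.9132 m/s, perpendicular to OA.
Rod angle: sinφ = −(r/L) sinθ ⇒ φ = -18.879°; ω_rod = −rω cosθ/√(L²−r²sin²θ) = +4.1254 rad/s.
V_P = V_A + ω_rod × AP, with AP = 0.1249 m along the rod.
Components: V_Px = −rω sinθ − a·ω_rod·sinφ = -6.7123 m/s;  V_Py = rω cosθ + a·ω_rod·cosφ = -0.19908 m/s.
|V_P| = √(V_Px² + V_Py²) = 6.7152 m/s.

6.72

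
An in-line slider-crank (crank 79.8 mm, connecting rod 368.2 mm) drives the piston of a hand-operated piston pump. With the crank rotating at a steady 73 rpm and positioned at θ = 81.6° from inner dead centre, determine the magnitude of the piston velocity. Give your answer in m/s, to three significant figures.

0.623

ω = 2π·73/60 = 7.645 rad/s
For an in-line slider-crank, x = r cosθ + √(L² − r² sin²θ), so v = −rω sinθ·[1 + r cosθ/√(L² − r² sin²θ)].
With r = 0.0798 m, L = 0.3682 m, θ = 81.6°: √(L² − r² sin²θ) = 0.35964 m.
v = −0.0798·7.645·0.98927·[1 + 0.0798·0.14608/0.35964] = -0.62305 m/s.
|v| = 0.62305 m/s.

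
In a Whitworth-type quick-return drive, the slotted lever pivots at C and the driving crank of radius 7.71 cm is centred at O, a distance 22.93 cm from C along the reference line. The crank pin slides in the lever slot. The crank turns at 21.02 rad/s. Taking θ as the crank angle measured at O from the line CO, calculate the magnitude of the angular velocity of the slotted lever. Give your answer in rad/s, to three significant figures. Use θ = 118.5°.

ω = 21.02 rad/s
Crank pin A relative to C: A = (d + r cosθ, r sinθ); lever angle φ = atan2(r sinθ, d + r cosθ).
Differentiating tanφ: φ̇ = rω(d cosθ + r)/(d² + r² + 2dr cosθ).
d² + r² + 2dr cosθ = |CA|² = 0.0416515 m²;  d cosθ + r = -0.032313 m.
|ω_lever| = |0.0771·21.02·-0.032313| / 0.0416515 = 1.2573 rad/s.

1.26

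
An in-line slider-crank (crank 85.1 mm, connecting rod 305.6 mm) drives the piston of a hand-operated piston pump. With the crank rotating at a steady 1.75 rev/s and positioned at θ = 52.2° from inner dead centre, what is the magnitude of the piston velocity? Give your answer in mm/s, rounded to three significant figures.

869

ω = 2π·1.75 = 11 rad/s
For an in-line slider-crank, x = r cosθ + √(L² − r² sin²θ), so v = −rω sinθ·[1 + r cosθ/√(L² − r² sin²θ)].
With r = 0.0851 m, L = 0.3056 m, θ = 52.2°: √(L² − r² sin²θ) = 0.29811 m.
v = −0.0851·11·0.79016·[1 + 0.0851·0.61291/0.29811] = -0.86873 m/s.
|v| = 0.86873 m/s = 868.73 mm/s.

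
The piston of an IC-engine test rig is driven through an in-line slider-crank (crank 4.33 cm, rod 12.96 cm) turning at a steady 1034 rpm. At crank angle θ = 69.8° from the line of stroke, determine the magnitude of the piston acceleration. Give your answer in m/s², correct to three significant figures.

ω = 2π·1034/60 = 108.3 rad/s
x(θ) = r cosθ + √(L² − r² sin²θ); with ω constant, a = ω²·d²x/dθ².
d²x/dθ² = −r cosθ − r²(cos2θ)/√u − r⁴ sin²2θ/(4u^{3/2}),  u = L² − r² sin²θ = 0.0151448 m².
Substituting r = 0.0433 m, L = 0.1296 m, θ = 69.8°: d²x/dθ² = -0.0035474 m.
a = ω²·d²x/dθ² = (108.3)²·(-0.0035474) = -41.592 m/s²;  |a| = 41.592 m/s².

41.6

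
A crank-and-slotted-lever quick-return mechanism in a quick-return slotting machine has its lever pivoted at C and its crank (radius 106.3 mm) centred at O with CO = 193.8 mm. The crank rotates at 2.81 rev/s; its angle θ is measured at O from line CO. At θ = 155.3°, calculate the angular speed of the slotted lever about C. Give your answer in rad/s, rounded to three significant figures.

11.5

ω = 17.66 rad/s (from 2.81 rev/s).
Crank pin A relative to C: A = (d + r cosθ, r sinθ); lever angle φ = atan2(r sinθ, d + r cosθ).
Differentiating tanφ: φ̇ = rω(d cosθ + r)/(d² + r² + 2dr cosθ).
d² + r² + 2dr cosθ = |CA|² = 0.0114259 m²;  d cosθ + r = -0.069769 m.
|ω_lever| = |0.1063·17.66·-0.069769| / 0.0114259 = 11.46 rad/s.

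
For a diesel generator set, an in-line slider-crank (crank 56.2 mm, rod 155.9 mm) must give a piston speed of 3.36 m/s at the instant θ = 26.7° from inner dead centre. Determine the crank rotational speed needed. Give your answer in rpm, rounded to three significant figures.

For an in-line slider-crank, |v_piston| = rω|sinθ|·[1 + r cosθ/√(L² − r² sin²θ)].
With r = 0.0562 m, L = 0.1559 m, θ = 26.7°: the bracketed kinematic factor |dx/dθ| = 0.033493 m.
ω = v/|dx/dθ| = 3.36/0.033493 = 100.32 rad/s.
N = 60ω/(2π) = 957.98 rpm.

958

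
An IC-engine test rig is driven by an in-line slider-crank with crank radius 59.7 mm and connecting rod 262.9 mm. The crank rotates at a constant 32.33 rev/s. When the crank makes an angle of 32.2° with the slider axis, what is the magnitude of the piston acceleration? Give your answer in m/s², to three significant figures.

2330

ω = 2π·32.3 = 203.1 rad/s
x(θ) = r cosθ + √(L² − r² sin²θ); with ω constant, a = ω²·d²x/dθ².
d²x/dθ² = −r cosθ − r²(cos2θ)/√u − r⁴ sin²2θ/(4u^{3/2}),  u = L² − r² sin²θ = 0.0681044 m².
Substituting r = 0.0597 m, L = 0.2629 m, θ = 32.2°: d²x/dθ² = -0.056564 m.
a = ω²·d²x/dθ² = (203.1)²·(-0.056564) = -2334.1 m/s²;  |a| = 2334.1 m/s².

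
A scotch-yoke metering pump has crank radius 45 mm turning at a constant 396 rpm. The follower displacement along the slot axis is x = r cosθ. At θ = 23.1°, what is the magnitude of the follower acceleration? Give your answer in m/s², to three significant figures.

71.2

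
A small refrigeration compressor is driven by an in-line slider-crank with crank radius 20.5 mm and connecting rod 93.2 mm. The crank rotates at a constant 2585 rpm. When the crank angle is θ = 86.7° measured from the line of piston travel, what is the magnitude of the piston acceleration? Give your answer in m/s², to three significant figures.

ω = 2π·2585/60 = 270.7 rad/s
x(θ) = r cosθ + √(L² − r² sin²θ); with ω constant, a = ω²·d²x/dθ².
d²x/dθ² = −r cosθ − r²(cos2θ)/√u − r⁴ sin²2θ/(4u^{3/2}),  u = L² − r² sin²θ = 0.00826738 m².
Substituting r = 0.0205 m, L = 0.0932 m, θ = 86.7°: d²x/dθ² = +0.0034105 m.
a = ω²·d²x/dθ² = (270.7)²·(+0.0034105) = +249.91 m/s²;  |a| = 249.91 m/s².

250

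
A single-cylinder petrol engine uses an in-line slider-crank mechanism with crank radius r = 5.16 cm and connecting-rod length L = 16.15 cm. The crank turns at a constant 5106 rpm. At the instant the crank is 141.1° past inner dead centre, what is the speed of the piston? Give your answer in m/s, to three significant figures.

12.9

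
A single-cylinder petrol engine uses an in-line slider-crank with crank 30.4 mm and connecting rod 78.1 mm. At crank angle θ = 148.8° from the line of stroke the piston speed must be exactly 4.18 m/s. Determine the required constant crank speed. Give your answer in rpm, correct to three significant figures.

3840

For an in-line slider-crank, |v_piston| = rω|sinθ|·[1 + r cosθ/√(L² − r² sin²θ)].
With r = 0.0304 m, L = 0.0781 m, θ = 148.8°: the bracketed kinematic factor |dx/dθ| = 0.010395 m.
ω = v/|dx/dθ| = 4.18/0.010395 = 402.12 rad/s.
N = 60ω/(2π) = 3840 rpm.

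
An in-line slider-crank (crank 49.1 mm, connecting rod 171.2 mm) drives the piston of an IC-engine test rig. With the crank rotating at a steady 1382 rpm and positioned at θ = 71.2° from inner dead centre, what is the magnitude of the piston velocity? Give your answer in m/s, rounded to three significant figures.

ω = 2π·1382/60 = 144.7 rad/s
For an in-line slider-crank, x = r cosθ + √(L² − r² sin²θ), so v = −rω sinθ·[1 + r cosθ/√(L² − r² sin²θ)].
With r = 0.0491 m, L = 0.1712 m, θ = 71.2°: √(L² − r² sin²θ) = 0.16477 m.
v = −0.0491·144.7·0.94665·[1 + 0.0491·0.32227/0.16477] = -7.3728 m/s.
|v| = 7.3728 m/s.

7.37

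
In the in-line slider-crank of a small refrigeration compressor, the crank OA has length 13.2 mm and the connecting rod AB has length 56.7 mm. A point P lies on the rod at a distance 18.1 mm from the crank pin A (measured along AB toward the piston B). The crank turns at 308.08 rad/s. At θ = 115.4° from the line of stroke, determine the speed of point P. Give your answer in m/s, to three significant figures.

ω = 308.1 rad/s.  Crank-pin speed |V_A| = rω = 4.0667 m/s, perpendicular to OA.
Rod angle: sinφ = −(r/L) sinθ ⇒ φ = -12.140°; ω_rod = −rω cosθ/√(L²−r²sin²θ) = +31.468 rad/s.
V_P = V_A + ω_rod × AP, with AP = 0.0181 m along the rod.
Components: V_Px = −rω sinθ − a·ω_rod·sinφ = -3.5538 m/s;  V_Py = rω cosθ + a·ω_rod·cosφ = -1.1875 m/s.
|V_P| = √(V_Px² + V_Py²) = 3.7469 m/s.

3.75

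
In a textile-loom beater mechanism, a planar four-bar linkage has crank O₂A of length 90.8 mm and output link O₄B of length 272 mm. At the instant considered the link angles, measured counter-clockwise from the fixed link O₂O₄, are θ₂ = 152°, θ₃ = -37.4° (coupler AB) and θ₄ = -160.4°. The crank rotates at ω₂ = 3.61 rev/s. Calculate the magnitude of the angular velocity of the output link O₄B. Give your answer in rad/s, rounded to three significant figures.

1.47

ω₂ = 22.68 rad/s (from 3.61 rev/s).
Differentiating the loop-closure r₂e^{iθ₂}+r₃e^{iθ₃}=r₁+r₄e^{iθ₄} gives r₂ω₂e^{iθ₂}+r₃ω₃e^{iθ₃}=r₄ω₄e^{iθ₄}.
Eliminating the other unknown: ω₄ = r₂ω₂ sin(θ₂−θ₃) / [r₄ sin(θ₄−θ₃)].
Numerator sine = -0.16333; denominator sine = -0.83867.
Result = 0.0908·22.68·(-0.16333) / (0.272·(-0.83867)) = +1.4746 rad/s; magnitude 1.4746 rad/s.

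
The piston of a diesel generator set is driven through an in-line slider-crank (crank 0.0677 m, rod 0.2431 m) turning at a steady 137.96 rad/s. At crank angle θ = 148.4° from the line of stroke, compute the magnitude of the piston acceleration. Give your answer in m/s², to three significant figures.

928

ω = 138 rad/s
x(θ) = r cosθ + √(L² − r² sin²θ); with ω constant, a = ω²·d²x/dθ².
d²x/dθ² = −r cosθ − r²(cos2θ)/√u − r⁴ sin²2θ/(4u^{3/2}),  u = L² − r² sin²θ = 0.0578392 m².
Substituting r = 0.0677 m, L = 0.2431 m, θ = 148.4°: d²x/dθ² = +0.048769 m.
a = ω²·d²x/dθ² = (138)²·(+0.048769) = +928.21 m/s²;  |a| = 928.21 m/s².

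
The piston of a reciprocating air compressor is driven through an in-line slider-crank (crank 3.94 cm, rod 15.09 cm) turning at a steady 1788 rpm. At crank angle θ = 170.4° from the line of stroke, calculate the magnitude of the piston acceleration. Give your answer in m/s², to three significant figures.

ω = 2π·1788/60 = 187.2 rad/s
x(θ) = r cosθ + √(L² − r² sin²θ); with ω constant, a = ω²·d²x/dθ².
d²x/dθ² = −r cosθ − r²(cos2θ)/√u − r⁴ sin²2θ/(4u^{3/2}),  u = L² − r² sin²θ = 0.0227276 m².
Substituting r = 0.0394 m, L = 0.1509 m, θ = 170.4°: d²x/dθ² = +0.029105 m.
a = ω²·d²x/dθ² = (187.2)²·(+0.029105) = +1020.4 m/s²;  |a| = 1020.4 m/s².

1020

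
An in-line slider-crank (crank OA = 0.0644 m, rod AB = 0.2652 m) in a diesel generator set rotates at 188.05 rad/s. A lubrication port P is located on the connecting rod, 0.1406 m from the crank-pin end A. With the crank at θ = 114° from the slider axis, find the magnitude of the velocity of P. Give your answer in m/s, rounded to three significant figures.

10.7

ω = 188.1 rad/s.  Crank-pin speed |V_A| = rω = 12.11 m/s, perpendicular to OA.
Rod angle: sinφ = −(r/L) sinθ ⇒ φ = -12.817°; ω_rod = −rω cosθ/√(L²−r²sin²θ) = +19.048 rad/s.
V_P = V_A + ω_rod × AP, with AP = 0.1406 m along the rod.
Components: V_Px = −rω sinθ − a·ω_rod·sinφ = -10.469 m/s;  V_Py = rω cosθ + a·ω_rod·cosφ = -2.3143 m/s.
|V_P| = √(V_Px² + V_Py²) = 10.722 m/s.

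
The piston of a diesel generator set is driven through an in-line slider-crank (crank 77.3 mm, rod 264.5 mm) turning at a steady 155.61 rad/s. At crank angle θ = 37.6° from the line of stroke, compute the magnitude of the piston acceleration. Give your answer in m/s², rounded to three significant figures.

ω = 155.6 rad/s
x(θ) = r cosθ + √(L² − r² sin²θ); with ω constant, a = ω²·d²x/dθ².
d²x/dθ² = −r cosθ − r²(cos2θ)/√u − r⁴ sin²2θ/(4u^{3/2}),  u = L² − r² sin²θ = 0.0677358 m².
Substituting r = 0.0773 m, L = 0.2645 m, θ = 37.6°: d²x/dθ² = -0.067582 m.
a = ω²·d²x/dθ² = (155.6)²·(-0.067582) = -1636.5 m/s²;  |a| = 1636.5 m/s².

1640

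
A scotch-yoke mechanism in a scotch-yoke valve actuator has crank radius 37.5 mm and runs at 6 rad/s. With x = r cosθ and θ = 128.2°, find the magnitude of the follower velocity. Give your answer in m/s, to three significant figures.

0.177

ω = 6 rad/s
x = r cosθ ⇒ ẋ = −rω sinθ.
|v| = rω|sinθ| = 0.0375·6·|sin 128.2°| = 0.17682 m/s.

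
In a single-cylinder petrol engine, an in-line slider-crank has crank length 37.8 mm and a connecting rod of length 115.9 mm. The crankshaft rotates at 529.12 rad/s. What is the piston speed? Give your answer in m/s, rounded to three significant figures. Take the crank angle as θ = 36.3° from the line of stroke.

15.0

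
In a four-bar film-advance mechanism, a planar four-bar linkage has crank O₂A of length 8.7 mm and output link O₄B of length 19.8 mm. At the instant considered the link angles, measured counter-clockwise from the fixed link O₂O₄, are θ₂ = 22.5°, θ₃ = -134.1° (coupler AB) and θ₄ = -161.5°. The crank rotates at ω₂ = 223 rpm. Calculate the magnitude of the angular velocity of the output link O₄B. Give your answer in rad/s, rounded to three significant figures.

8.86

ω₂ = 23.35 rad/s (from 223 rpm).
Differentiating the loop-closure r₂e^{iθ₂}+r₃e^{iθ₃}=r₁+r₄e^{iθ₄} gives r₂ω₂e^{iθ₂}+r₃ω₃e^{iθ₃}=r₄ω₄e^{iθ₄}.
Eliminating the other unknown: ω₄ = r₂ω₂ sin(θ₂−θ₃) / [r₄ sin(θ₄−θ₃)].
Numerator sine = +0.39715; denominator sine = -0.46020.
Result = 0.0087·23.35·(+0.39715) / (0.0198·(-0.46020)) = -8.8551 rad/s; magnitude 8.8551 rad/s.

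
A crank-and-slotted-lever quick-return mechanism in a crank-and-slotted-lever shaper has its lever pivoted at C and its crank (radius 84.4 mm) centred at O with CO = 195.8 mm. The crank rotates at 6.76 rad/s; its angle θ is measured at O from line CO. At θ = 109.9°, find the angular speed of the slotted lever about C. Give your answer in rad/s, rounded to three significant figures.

0.296

ω = 6.76 rad/s
Crank pin A relative to C: A = (d + r cosθ, r sinθ); lever angle φ = atan2(r sinθ, d + r cosθ).
Differentiating tanφ: φ̇ = rω(d cosθ + r)/(d² + r² + 2dr cosθ).
d² + r² + 2dr cosθ = |CA|² = 0.0342111 m²;  d cosθ + r = +0.017754 m.
|ω_lever| = |0.0844·6.76·+0.017754| / 0.0342111 = 0.29608 rad/s.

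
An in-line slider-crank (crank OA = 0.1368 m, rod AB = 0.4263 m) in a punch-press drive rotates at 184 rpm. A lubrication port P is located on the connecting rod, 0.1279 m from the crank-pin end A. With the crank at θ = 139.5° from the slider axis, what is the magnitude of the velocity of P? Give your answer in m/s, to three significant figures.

ω = 19.27 rad/s.  Crank-pin speed |V_A| = rω = 2.6359 m/s, perpendicular to OA.
Rod angle: sinφ = −(r/L) sinθ ⇒ φ = -12.029°; ω_rod = −rω cosθ/√(L²−r²sin²θ) = +4.8073 rad/s.
V_P = V_A + ω_rod × AP, with AP = 0.1279 m along the rod.
Components: V_Px = −rω sinθ − a·ω_rod·sinφ = -1.5838 m/s;  V_Py = rω cosθ + a·ω_rod·cosφ = -1.403 m/s.
|V_P| = √(V_Px² + V_Py²) = 2.1158 m/s.

2.12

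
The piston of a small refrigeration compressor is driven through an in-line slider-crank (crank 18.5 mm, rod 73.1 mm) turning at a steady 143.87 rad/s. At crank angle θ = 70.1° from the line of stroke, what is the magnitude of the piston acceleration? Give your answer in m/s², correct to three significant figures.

ω = 143.9 rad/s
x(θ) = r cosθ + √(L² − r² sin²θ); with ω constant, a = ω²·d²x/dθ².
d²x/dθ² = −r cosθ − r²(cos2θ)/√u − r⁴ sin²2θ/(4u^{3/2}),  u = L² − r² sin²θ = 0.00504101 m².
Substituting r = 0.0185 m, L = 0.0731 m, θ = 70.1°: d²x/dθ² = -0.0026271 m.
a = ω²·d²x/dθ² = (143.9)²·(-0.0026271) = -54.377 m/s²;  |a| = 54.377 m/s².

54.4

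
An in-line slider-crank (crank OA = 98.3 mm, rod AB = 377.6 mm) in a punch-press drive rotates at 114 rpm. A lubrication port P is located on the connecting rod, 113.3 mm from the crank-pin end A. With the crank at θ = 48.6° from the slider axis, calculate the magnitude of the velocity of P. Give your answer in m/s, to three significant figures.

ω = 11.94 rad/s.  Crank-pin speed |V_A| = rω = 1.1735 m/s, perpendicular to OA.
Rod angle: sinφ = −(r/L) sinθ ⇒ φ = -11.261°; ω_rod = −rω cosθ/√(L²−r²sin²θ) = -2.0956 rad/s.
V_P = V_A + ω_rod × AP, with AP = 0.1133 m along the rod.
Components: V_Px = −rω sinθ − a·ω_rod·sinφ = -0.92663 m/s;  V_Py = rω cosθ + a·ω_rod·cosφ = +0.5432 m/s.
|V_P| = √(V_Px² + V_Py²) = 1.0741 m/s.

1.07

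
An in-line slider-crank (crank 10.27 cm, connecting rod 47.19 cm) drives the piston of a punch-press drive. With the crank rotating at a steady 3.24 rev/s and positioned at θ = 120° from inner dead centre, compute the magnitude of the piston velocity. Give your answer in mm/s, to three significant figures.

1610

ω = 2π·3.24 = 20.36 rad/s
For an in-line slider-crank, x = r cosθ + √(L² − r² sin²θ), so v = −rω sinθ·[1 + r cosθ/√(L² − r² sin²θ)].
With r = 0.1027 m, L = 0.4719 m, θ = 120°: √(L² − r² sin²θ) = 0.46344 m.
v = −0.1027·20.36·0.86603·[1 + 0.1027·-0.50000/0.46344] = -1.61 m/s.
|v| = 1.61 m/s = 1610 mm/s.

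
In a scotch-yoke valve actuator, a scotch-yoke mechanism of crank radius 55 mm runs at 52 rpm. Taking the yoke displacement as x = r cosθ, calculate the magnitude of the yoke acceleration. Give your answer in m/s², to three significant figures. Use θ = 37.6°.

ω = 5.445 rad/s (from 52 rpm).
x = r cosθ ⇒ ẍ = −rω² cosθ (ω constant).
|a| = rω²|cosθ| = 0.055·(5.445)²·|cos 37.6°| = 1.2921 m/s².

1.29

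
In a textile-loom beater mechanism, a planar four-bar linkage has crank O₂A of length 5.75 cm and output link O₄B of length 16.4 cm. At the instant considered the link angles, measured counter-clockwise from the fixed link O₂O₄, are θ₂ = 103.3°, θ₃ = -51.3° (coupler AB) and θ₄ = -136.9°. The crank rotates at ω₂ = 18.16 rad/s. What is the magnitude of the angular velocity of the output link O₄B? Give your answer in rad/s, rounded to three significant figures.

2.74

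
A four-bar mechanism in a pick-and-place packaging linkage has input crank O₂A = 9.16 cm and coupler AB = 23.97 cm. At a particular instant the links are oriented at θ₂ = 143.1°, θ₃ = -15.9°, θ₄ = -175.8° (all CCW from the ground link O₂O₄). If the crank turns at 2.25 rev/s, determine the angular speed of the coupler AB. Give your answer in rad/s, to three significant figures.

10.3

ω₂ = 14.14 rad/s (from 2.25 rev/s).
Differentiating the loop-closure r₂e^{iθ₂}+r₃e^{iθ₃}=r₁+r₄e^{iθ₄} gives r₂ω₂e^{iθ₂}+r₃ω₃e^{iθ₃}=r₄ω₄e^{iθ₄}.
Eliminating the other unknown: ω₃ = r₂ω₂ sin(θ₄−θ₂) / [r₃ sin(θ₃−θ₄)].
Numerator sine = +0.65738; denominator sine = +0.34366.
Result = 0.0916·14.14·(+0.65738) / (0.2397·(+0.34366)) = +10.334 rad/s; magnitude 10.334 rad/s.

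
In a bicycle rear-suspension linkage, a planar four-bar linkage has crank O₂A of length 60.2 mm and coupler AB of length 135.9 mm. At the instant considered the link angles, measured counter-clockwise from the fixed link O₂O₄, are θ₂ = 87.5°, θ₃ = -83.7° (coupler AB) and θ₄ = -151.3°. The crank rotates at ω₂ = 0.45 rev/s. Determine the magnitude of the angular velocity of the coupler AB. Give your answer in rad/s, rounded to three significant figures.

ω₂ = 2.827 rad/s (from 0.45 rev/s).
Differentiating the loop-closure r₂e^{iθ₂}+r₃e^{iθ₃}=r₁+r₄e^{iθ₄} gives r₂ω₂e^{iθ₂}+r₃ω₃e^{iθ₃}=r₄ω₄e^{iθ₄}.
Eliminating the other unknown: ω₃ = r₂ω₂ sin(θ₄−θ₂) / [r₃ sin(θ₃−θ₄)].
Numerator sine = +0.85536; denominator sine = +0.92455.
Result = 0.0602·2.827·(+0.85536) / (0.1359·(+0.92455)) = +1.1588 rad/s; magnitude 1.1588 rad/s.

1.16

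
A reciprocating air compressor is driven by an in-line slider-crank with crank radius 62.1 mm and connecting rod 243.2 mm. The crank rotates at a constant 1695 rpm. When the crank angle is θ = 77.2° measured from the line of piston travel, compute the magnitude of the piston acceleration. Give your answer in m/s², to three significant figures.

ω = 2π·1695/60 = 177.5 rad/s
x(θ) = r cosθ + √(L² − r² sin²θ); with ω constant, a = ω²·d²x/dθ².
d²x/dθ² = −r cosθ − r²(cos2θ)/√u − r⁴ sin²2θ/(4u^{3/2}),  u = L² − r² sin²θ = 0.0554791 m².
Substituting r = 0.0621 m, L = 0.2432 m, θ = 77.2°: d²x/dθ² = +0.00095409 m.
a = ω²·d²x/dθ² = (177.5)²·(+0.00095409) = +30.06 m/s²;  |a| = 30.06 m/s².

30.1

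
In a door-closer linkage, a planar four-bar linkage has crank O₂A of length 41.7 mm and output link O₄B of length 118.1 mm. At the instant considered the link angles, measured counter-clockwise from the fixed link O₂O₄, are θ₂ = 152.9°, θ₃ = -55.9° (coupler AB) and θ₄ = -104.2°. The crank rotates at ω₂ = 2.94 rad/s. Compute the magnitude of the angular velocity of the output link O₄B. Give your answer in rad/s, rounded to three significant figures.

ω₂ = 2.94 rad/s
Differentiating the loop-closure r₂e^{iθ₂}+r₃e^{iθ₃}=r₁+r₄e^{iθ₄} gives r₂ω₂e^{iθ₂}+r₃ω₃e^{iθ₃}=r₄ω₄e^{iθ₄}.
Eliminating the other unknown: ω₄ = r₂ω₂ sin(θ₂−θ₃) / [r₄ sin(θ₄−θ₃)].
Numerator sine = -0.48175; denominator sine = -0.74664.
Result = 0.0417·2.94·(-0.48175) / (0.1181·(-0.74664)) = +0.6698 rad/s; magnitude 0.6698 rad/s.

0.670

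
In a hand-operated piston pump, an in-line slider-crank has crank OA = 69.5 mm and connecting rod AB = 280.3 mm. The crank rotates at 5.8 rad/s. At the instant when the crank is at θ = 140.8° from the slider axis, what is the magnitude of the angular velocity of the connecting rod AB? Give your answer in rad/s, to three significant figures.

ω = 5.8 rad/s
The rod makes angle φ with the slider axis where L sinφ = r sinθ; differentiating, L cosφ·φ̇ = r ω cosθ.
L cosφ = √(L² − r² sin²θ) = 0.27684 m.
|ω_rod| = r ω |cosθ| / √(L² − r² sin²θ) = 0.0695·5.8·0.77494/0.27684 = 1.1284 rad/s.

1.13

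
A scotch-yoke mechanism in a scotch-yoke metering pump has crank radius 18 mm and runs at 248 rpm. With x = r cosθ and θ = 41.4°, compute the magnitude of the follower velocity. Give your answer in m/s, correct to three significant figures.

ω = 25.97 rad/s (from 248 rpm).
x = r cosθ ⇒ ẋ = −rω sinθ.
|v| = rω|sinθ| = 0.018·25.97·|sin 41.4°| = 0.30914 m/s.

0.309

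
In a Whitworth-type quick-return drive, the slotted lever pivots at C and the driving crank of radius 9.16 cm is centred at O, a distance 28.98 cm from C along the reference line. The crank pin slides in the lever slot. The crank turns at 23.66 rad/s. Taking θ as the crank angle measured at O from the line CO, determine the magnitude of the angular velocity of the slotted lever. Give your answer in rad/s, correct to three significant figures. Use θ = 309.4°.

4.74

ω = 23.66 rad/s
Crank pin A relative to C: A = (d + r cosθ, r sinθ); lever angle φ = atan2(r sinθ, d + r cosθ).
Differentiating tanφ: φ̇ = rω(d cosθ + r)/(d² + r² + 2dr cosθ).
d² + r² + 2dr cosθ = |CA|² = 0.126073 m²;  d cosθ + r = +0.27554 m.
|ω_lever| = |0.0916·23.66·+0.27554| / 0.126073 = 4.7367 rad/s.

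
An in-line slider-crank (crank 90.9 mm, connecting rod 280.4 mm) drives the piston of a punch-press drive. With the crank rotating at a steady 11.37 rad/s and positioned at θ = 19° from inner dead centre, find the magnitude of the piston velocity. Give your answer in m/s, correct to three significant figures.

0.440

ω = 11.37 rad/s
For an in-line slider-crank, x = r cosθ + √(L² − r² sin²θ), so v = −rω sinθ·[1 + r cosθ/√(L² − r² sin²θ)].
With r = 0.0909 m, L = 0.2804 m, θ = 19°: √(L² − r² sin²θ) = 0.27883 m.
v = −0.0909·11.37·0.32557·[1 + 0.0909·0.94552/0.27883] = -0.4402 m/s.
|v| = 0.4402 m/s.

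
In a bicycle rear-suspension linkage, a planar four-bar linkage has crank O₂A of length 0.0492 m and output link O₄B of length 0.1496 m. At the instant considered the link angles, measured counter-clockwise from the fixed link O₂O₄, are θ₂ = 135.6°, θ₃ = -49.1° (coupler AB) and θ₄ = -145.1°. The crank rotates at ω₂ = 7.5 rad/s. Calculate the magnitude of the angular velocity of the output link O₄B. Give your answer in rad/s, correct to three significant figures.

ω₂ = 7.5 rad/s
Differentiating the loop-closure r₂e^{iθ₂}+r₃e^{iθ₃}=r₁+r₄e^{iθ₄} gives r₂ω₂e^{iθ₂}+r₃ω₃e^{iθ₃}=r₄ω₄e^{iθ₄}.
Eliminating the other unknown: ω₄ = r₂ω₂ sin(θ₂−θ₃) / [r₄ sin(θ₄−θ₃)].
Numerator sine = -0.08194; denominator sine = -0.99452.
Result = 0.0492·7.5·(-0.08194) / (0.1496·(-0.99452)) = +0.20322 rad/s; magnitude 0.20322 rad/s.

0.203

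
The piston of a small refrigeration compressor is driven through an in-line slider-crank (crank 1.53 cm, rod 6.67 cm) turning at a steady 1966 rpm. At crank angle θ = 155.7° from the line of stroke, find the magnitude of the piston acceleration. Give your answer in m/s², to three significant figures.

491

ω = 2π·1966/60 = 205.9 rad/s
x(θ) = r cosθ + √(L² − r² sin²θ); with ω constant, a = ω²·d²x/dθ².
d²x/dθ² = −r cosθ − r²(cos2θ)/√u − r⁴ sin²2θ/(4u^{3/2}),  u = L² − r² sin²θ = 0.00440925 m².
Substituting r = 0.0153 m, L = 0.0667 m, θ = 155.7°: d²x/dθ² = +0.011587 m.
a = ω²·d²x/dθ² = (205.9)²·(+0.011587) = +491.12 m/s²;  |a| = 491.12 m/s².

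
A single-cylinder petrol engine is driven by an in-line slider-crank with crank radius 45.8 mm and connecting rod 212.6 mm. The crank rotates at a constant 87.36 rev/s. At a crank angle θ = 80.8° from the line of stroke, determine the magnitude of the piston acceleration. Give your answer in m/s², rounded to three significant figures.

ω = 2π·87.4 = 548.9 rad/s
x(θ) = r cosθ + √(L² − r² sin²θ); with ω constant, a = ω²·d²x/dθ².
d²x/dθ² = −r cosθ − r²(cos2θ)/√u − r⁴ sin²2θ/(4u^{3/2}),  u = L² − r² sin²θ = 0.0431547 m².
Substituting r = 0.0458 m, L = 0.2126 m, θ = 80.8°: d²x/dθ² = +0.0022466 m.
a = ω²·d²x/dθ² = (548.9)²·(+0.0022466) = +676.86 m/s²;  |a| = 676.86 m/s².

677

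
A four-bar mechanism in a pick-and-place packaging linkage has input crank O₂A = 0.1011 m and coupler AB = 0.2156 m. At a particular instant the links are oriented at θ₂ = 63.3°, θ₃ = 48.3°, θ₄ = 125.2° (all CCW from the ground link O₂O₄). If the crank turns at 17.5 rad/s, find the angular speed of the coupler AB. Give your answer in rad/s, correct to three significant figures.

ω₂ = 17.5 rad/s
Differentiating the loop-closure r₂e^{iθ₂}+r₃e^{iθ₃}=r₁+r₄e^{iθ₄} gives r₂ω₂e^{iθ₂}+r₃ω₃e^{iθ₃}=r₄ω₄e^{iθ₄}.
Eliminating the other unknown: ω₃ = r₂ω₂ sin(θ₄−θ₂) / [r₃ sin(θ₃−θ₄)].
Numerator sine = +0.88213; denominator sine = -0.97398.
Result = 0.1011·17.5·(+0.88213) / (0.2156·(-0.97398)) = -7.4323 rad/s; magnitude 7.4323 rad/s.

7.43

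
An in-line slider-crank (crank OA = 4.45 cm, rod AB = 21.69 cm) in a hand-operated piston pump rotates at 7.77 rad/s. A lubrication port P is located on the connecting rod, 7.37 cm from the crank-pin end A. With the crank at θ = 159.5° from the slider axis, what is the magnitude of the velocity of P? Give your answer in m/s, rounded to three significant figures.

ω = 7.77 rad/s.  Crank-pin speed |V_A| = rω = 0.34577 m/s, perpendicular to OA.
Rod angle: sinφ = −(r/L) sinθ ⇒ φ = -4.120°; ω_rod = −rω cosθ/√(L²−r²sin²θ) = +1.497 rad/s.
V_P = V_A + ω_rod × AP, with AP = 0.0737 m along the rod.
Components: V_Px = −rω sinθ − a·ω_rod·sinφ = -0.11316 m/s;  V_Py = rω cosθ + a·ω_rod·cosφ = -0.21382 m/s.
|V_P| = √(V_Px² + V_Py²) = 0.24192 m/s.

0.242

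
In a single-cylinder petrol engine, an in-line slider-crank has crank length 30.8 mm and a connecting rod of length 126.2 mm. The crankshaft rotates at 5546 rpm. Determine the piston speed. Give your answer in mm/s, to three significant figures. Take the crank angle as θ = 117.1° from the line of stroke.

14100

ω = 2π·5546/60 = 580.8 rad/s
For an in-line slider-crank, x = r cosθ + √(L² − r² sin²θ), so v = −rω sinθ·[1 + r cosθ/√(L² − r² sin²θ)].
With r = 0.0308 m, L = 0.1262 m, θ = 117.1°: √(L² − r² sin²θ) = 0.12319 m.
v = −0.0308·580.8·0.89021·[1 + 0.0308·-0.45554/0.12319] = -14.11 m/s.
|v| = 14.11 m/s = 14110 mm/s.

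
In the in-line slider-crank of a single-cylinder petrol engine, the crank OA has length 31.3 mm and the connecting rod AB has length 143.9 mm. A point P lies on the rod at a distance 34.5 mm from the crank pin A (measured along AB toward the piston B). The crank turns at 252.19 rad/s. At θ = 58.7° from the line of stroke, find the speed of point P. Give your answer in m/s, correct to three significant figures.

ω = 252.2 rad/s.  Crank-pin speed |V_A| = rω = 7.8935 m/s, perpendicular to OA.
Rod angle: sinφ = −(r/L) sinθ ⇒ φ = -10.711°; ω_rod = −rω cosθ/√(L²−r²sin²θ) = -29.003 rad/s.
V_P = V_A + ω_rod × AP, with AP = 0.0345 m along the rod.
Components: V_Px = −rω sinθ − a·ω_rod·sinφ = -6.9307 m/s;  V_Py = rω cosθ + a·ω_rod·cosφ = +3.1177 m/s.
|V_P| = √(V_Px² + V_Py²) = 7.5996 m/s.

7.60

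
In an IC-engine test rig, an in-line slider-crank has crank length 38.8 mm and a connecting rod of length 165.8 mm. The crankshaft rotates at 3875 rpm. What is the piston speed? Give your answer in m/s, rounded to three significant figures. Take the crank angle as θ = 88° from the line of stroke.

ω = 2π·3875/60 = 405.8 rad/s
For an in-line slider-crank, x = r cosθ + √(L² − r² sin²θ), so v = −rω sinθ·[1 + r cosθ/√(L² − r² sin²θ)].
With r = 0.0388 m, L = 0.1658 m, θ = 88°: √(L² − r² sin²θ) = 0.1612 m.
v = −0.0388·405.8·0.99939·[1 + 0.0388·0.03490/0.1612] = -15.867 m/s.
|v| = 15.867 m/s.

15.9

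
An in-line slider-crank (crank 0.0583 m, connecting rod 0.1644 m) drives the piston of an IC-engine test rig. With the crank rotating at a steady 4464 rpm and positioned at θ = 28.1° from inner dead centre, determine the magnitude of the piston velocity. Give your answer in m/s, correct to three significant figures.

16.9

ω = 2π·4464/60 = 467.5 rad/s
For an in-line slider-crank, x = r cosθ + √(L² − r² sin²θ), so v = −rω sinθ·[1 + r cosθ/√(L² − r² sin²θ)].
With r = 0.0583 m, L = 0.1644 m, θ = 28.1°: √(L² − r² sin²θ) = 0.16209 m.
v = −0.0583·467.5·0.47101·[1 + 0.0583·0.88213/0.16209] = -16.91 m/s.
|v| = 16.91 m/s.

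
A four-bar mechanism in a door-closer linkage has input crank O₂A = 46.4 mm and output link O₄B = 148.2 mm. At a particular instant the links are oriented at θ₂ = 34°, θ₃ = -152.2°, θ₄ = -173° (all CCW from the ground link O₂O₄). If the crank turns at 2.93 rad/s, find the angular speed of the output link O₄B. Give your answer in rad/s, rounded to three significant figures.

0.279

ω₂ = 2.93 rad/s
Differentiating the loop-closure r₂e^{iθ₂}+r₃e^{iθ₃}=r₁+r₄e^{iθ₄} gives r₂ω₂e^{iθ₂}+r₃ω₃e^{iθ₃}=r₄ω₄e^{iθ₄}.
Eliminating the other unknown: ω₄ = r₂ω₂ sin(θ₂−θ₃) / [r₄ sin(θ₄−θ₃)].
Numerator sine = -0.10800; denominator sine = -0.35511.
Result = 0.0464·2.93·(-0.10800) / (0.1482·(-0.35511)) = +0.279 rad/s; magnitude 0.279 rad/s.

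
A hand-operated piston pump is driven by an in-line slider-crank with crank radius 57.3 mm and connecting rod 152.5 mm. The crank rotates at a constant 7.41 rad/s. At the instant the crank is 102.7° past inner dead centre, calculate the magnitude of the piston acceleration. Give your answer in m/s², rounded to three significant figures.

1.83

ω = 7.41 rad/s
x(θ) = r cosθ + √(L² − r² sin²θ); with ω constant, a = ω²·d²x/dθ².
d²x/dθ² = −r cosθ − r²(cos2θ)/√u − r⁴ sin²2θ/(4u^{3/2}),  u = L² − r² sin²θ = 0.0201316 m².
Substituting r = 0.0573 m, L = 0.1525 m, θ = 102.7°: d²x/dθ² = +0.033327 m.
a = ω²·d²x/dθ² = (7.41)²·(+0.033327) = +1.8299 m/s²;  |a| = 1.8299 m/s².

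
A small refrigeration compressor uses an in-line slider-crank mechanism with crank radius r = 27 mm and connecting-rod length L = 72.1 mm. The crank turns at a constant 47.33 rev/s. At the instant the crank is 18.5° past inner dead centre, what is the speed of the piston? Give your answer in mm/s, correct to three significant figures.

ω = 2π·47.3 = 297.4 rad/s
For an in-line slider-crank, x = r cosθ + √(L² − r² sin²θ), so v = −rω sinθ·[1 + r cosθ/√(L² − r² sin²θ)].
With r = 0.027 m, L = 0.0721 m, θ = 18.5°: √(L² − r² sin²θ) = 0.071589 m.
v = −0.027·297.4·0.31730·[1 + 0.027·0.94832/0.071589] = -3.459 m/s.
|v| = 3.459 m/s = 3459 mm/s.

3460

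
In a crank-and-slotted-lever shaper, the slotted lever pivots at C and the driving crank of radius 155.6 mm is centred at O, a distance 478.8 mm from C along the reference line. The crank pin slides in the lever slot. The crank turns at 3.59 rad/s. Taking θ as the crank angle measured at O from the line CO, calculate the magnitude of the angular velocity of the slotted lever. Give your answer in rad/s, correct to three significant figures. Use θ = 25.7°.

0.846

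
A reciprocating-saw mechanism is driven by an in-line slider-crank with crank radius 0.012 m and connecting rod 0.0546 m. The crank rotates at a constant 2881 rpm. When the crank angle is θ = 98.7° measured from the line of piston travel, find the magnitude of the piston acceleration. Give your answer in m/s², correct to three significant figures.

400

ω = 2π·2881/60 = 301.7 rad/s
x(θ) = r cosθ + √(L² − r² sin²θ); with ω constant, a = ω²·d²x/dθ².
d²x/dθ² = −r cosθ − r²(cos2θ)/√u − r⁴ sin²2θ/(4u^{3/2}),  u = L² − r² sin²θ = 0.00284045 m².
Substituting r = 0.012 m, L = 0.0546 m, θ = 98.7°: d²x/dθ² = +0.0043903 m.
a = ω²·d²x/dθ² = (301.7)²·(+0.0043903) = +399.61 m/s²;  |a| = 399.61 m/s².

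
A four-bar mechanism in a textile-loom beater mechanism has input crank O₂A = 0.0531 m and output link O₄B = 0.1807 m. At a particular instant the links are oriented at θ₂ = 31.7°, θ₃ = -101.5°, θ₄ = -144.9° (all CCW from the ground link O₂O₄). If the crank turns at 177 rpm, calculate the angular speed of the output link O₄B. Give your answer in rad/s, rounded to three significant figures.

ω₂ = 18.54 rad/s (from 177 rpm).
Differentiating the loop-closure r₂e^{iθ₂}+r₃e^{iθ₃}=r₁+r₄e^{iθ₄} gives r₂ω₂e^{iθ₂}+r₃ω₃e^{iθ₃}=r₄ω₄e^{iθ₄}.
Eliminating the other unknown: ω₄ = r₂ω₂ sin(θ₂−θ₃) / [r₄ sin(θ₄−θ₃)].
Numerator sine = +0.72897; denominator sine = -0.68709.
Result = 0.0531·18.54·(+0.72897) / (0.1807·(-0.68709)) = -5.7788 rad/s; magnitude 5.7788 rad/s.

5.78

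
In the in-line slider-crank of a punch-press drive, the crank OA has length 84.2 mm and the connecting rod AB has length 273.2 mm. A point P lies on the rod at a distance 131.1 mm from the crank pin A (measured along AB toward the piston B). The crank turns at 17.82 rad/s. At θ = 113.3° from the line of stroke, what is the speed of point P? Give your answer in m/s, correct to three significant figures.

ω = 17.82 rad/s.  Crank-pin speed |V_A| = rω = 1.5004 m/s, perpendicular to OA.
Rod angle: sinφ = −(r/L) sinθ ⇒ φ = -16.443°; ω_rod = −rω cosθ/√(L²−r²sin²θ) = +2.265 rad/s.
V_P = V_A + ω_rod × AP, with AP = 0.1311 m along the rod.
Components: V_Px = −rω sinθ − a·ω_rod·sinφ = -1.294 m/s;  V_Py = rω cosθ + a·ω_rod·cosφ = -0.3087 m/s.
|V_P| = √(V_Px² + V_Py²) = 1.3303 m/s.

1.33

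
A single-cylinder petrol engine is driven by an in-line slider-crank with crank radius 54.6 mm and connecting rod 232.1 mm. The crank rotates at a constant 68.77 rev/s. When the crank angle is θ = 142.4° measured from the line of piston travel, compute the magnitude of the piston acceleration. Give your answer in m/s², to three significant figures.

7430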